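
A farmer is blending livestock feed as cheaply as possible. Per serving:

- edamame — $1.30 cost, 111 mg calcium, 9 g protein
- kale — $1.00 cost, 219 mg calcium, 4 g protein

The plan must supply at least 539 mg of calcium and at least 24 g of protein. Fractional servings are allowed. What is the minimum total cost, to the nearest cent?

$4.07

Compare the cost at each extreme point of the feasible region.
edamame only: max(539/111, 24/9) = 4.856 servings → $6.31.
kale only: max(539/219, 24/4) = 6 servings → $6.00.
edamame + kale with both tight: 2.03 servings and 1.432 servings → $4.07.
So the least-cost plan costs $4.07.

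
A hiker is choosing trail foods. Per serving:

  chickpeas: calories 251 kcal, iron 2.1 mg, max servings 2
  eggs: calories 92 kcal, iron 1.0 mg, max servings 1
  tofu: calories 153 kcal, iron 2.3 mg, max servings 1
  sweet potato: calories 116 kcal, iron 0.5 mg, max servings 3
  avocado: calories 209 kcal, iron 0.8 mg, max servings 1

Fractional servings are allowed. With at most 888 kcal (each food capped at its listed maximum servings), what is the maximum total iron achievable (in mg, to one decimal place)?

8.1 mg

Iron per kcal: tofu 0.01503, eggs 0.01087, chickpeas 0.008367, sweet potato 0.00431, avocado 0.003828.
Take 1 serving of tofu: uses 153 kcal, +2.3 mg iron (running total 2.3 mg).
Take 1 serving of eggs: uses 92 kcal, +1.0 mg iron (running total 3.3 mg).
Take 2 servings of chickpeas: uses 502 kcal, +4.2 mg iron (running total 7.5 mg).
Take 1.216 servings of sweet potato: uses 141 kcal, +0.6 mg iron (running total 8.1 mg).
Greedy by best ratio exhausts the calories allowance optimally: 8.1 mg.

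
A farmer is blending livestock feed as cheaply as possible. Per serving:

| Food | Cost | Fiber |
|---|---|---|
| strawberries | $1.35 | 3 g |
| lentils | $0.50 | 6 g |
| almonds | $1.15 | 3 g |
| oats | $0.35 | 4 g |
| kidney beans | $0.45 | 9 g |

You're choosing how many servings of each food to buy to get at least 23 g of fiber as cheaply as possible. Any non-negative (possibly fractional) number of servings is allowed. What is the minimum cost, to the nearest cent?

Cost per g of fiber: kidney beans $0.0500, lentils $0.0833, oats $0.0875, almonds $0.3833, strawberries $0.4500.
With no serving limits, use only kidney beans: 23 g / 9 g = 2.556 servings × $0.45 = $1.15.

$1.15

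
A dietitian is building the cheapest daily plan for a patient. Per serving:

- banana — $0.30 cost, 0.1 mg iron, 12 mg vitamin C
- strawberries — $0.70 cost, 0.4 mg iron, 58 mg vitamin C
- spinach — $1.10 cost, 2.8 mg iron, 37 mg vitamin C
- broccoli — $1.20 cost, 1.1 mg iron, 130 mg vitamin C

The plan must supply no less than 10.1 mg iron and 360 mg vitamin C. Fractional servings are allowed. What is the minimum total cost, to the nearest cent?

banana only: max(10.1/0.1, 360/12) = 101 servings → $30.30.
strawberries only: max(10.1/0.4, 360/58) = 25.25 servings → $17.68.
spinach only: max(10.1/2.8, 360/37) = 9.73 servings → $10.70.
broccoli only: max(10.1/1.1, 360/130) = 9.182 servings → $11.02.
banana + strawberries: the both-tight solution has a negative serving — not a feasible corner.
banana + spinach with both tight: 21.21 servings and 2.849 servings → $9.50.
banana + broccoli with both targets exact would need a negative amount; discard.
strawberries + spinach with both tight: 4.297 servings and 2.993 servings → $6.30.
strawberries + broccoli: the both-tight solution has a negative serving — not a feasible corner.
spinach + broccoli with both tight: 2.836 servings and 1.962 servings → $5.47.
Cheapest feasible corner: $5.47.

$5.47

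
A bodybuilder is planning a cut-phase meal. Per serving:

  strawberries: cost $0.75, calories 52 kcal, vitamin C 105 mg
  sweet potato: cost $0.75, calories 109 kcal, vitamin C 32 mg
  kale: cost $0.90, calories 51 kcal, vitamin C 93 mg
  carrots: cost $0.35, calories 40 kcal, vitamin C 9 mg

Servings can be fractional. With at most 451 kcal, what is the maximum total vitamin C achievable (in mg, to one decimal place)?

910.7 mg

Vitamin C per kcal: strawberries 2.019, kale 1.824, sweet potato 0.2936, carrots 0.225.
With no serving limits, spend the whole calories allowance on strawberries: 451 kcal / 52 kcal × 105 mg = 910.7 mg.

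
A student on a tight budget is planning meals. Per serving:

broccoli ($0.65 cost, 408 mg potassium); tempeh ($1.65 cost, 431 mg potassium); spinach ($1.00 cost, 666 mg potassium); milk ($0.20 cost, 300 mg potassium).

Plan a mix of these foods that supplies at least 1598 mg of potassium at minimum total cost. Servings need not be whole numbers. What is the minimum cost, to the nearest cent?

$1.07

Cost per mg of potassium: milk $0.0007, spinach $0.0015, broccoli $0.0016, tempeh $0.0038.
With no serving limits, use only milk: 1598 mg / 300 mg = 5.327 servings × $0.20 = $1.07.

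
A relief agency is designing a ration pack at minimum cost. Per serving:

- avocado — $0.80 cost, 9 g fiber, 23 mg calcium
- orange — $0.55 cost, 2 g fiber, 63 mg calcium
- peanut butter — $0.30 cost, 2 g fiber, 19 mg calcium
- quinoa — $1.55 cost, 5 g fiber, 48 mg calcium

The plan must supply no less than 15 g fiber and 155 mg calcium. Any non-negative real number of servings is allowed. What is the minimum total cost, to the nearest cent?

$2.08

Two binding constraints pin down two serving amounts, so the optimal mix uses at most two foods. The candidates are each food alone (scaled to the tighter of fiber/calcium) and each pair with both constraints tight.
avocado only: max(15/9, 155/23) = 6.739 servings → $5.39.
orange only: max(15/2, 155/63) = 7.5 servings → $4.12.
peanut butter only: max(15/2, 155/19) = 8.158 servings → $2.45.
quinoa only: max(15/5, 155/48) = 3.229 servings → $5.01.
avocado + orange with both tight: 1.219 servings and 2.015 servings → $2.08.
avocado + peanut butter with both targets exact would need a negative amount; discard.
avocado + quinoa with both targets exact would need a negative amount; discard.
orange + peanut butter with both tight: 0.2841 servings and 7.216 servings → $2.32.
orange + quinoa with both tight: 0.2511 servings and 2.9 servings → $4.63.
peanut butter + quinoa with both targets exact would need a negative amount; discard.
So the least-cost plan costs $2.08.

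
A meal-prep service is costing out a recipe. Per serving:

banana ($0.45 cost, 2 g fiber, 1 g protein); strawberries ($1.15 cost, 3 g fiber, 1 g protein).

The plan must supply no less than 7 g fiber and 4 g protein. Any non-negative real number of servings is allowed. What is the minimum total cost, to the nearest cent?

An LP optimum is at a vertex; with two nutrient constraints at most two foods are used. Check each candidate.
banana only: max(7/2, 4/1) = 4 servings → $1.80.
strawberries only: max(7/3, 4/1) = 4 servings → $4.60.
banana + strawberries: intersection lies outside the first quadrant.
Cheapest feasible corner: $1.80.

$1.80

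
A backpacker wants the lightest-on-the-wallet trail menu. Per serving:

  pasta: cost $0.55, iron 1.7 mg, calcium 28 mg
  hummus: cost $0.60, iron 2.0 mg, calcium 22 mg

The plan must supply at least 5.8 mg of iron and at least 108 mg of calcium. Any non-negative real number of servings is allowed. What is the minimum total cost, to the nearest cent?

The cheapest plan sits at a corner of the feasible region — with two constraints it uses at most two foods.
pasta only: max(5.8/1.7, 108/28) = 3.857 servings → $2.12.
hummus only: max(5.8/2.0, 108/22) = 4.909 servings → $2.95.
pasta + hummus: the both-tight solution has a negative serving — not a feasible corner.
Cheapest feasible corner: $2.12.

$2.12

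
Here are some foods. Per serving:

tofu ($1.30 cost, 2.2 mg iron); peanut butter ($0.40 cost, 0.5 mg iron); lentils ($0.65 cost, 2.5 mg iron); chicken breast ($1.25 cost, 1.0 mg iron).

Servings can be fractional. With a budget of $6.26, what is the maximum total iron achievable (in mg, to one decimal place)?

Iron per dollar: lentils 3.846, tofu 1.692, peanut butter 1.25, chicken breast 0.8.
With no serving limits, spend the whole cost allowance on lentils: $6.26 / $0.65 × 2.5 mg = 24.1 mg.

24.1 mg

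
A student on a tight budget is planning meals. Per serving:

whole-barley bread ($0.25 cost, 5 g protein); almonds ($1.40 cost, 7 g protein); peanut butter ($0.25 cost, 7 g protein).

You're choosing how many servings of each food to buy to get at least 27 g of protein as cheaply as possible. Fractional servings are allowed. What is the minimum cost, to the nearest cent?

Cost per g of protein: peanut butter $0.0357, whole-barley bread $0.0500, almonds $0.2000.
With no serving limits, use only peanut butter: 27 g / 7 g = 3.857 servings × $0.25 = $0.96.

$0.96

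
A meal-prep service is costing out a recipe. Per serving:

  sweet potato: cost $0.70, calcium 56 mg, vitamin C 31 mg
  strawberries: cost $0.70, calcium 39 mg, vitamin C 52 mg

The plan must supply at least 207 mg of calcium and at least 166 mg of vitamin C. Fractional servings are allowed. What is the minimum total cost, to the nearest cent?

An LP optimum is at a vertex; with two nutrient constraints at most two foods are used. Check each candidate.
sweet potato only: max(207/56, 166/31) = 5.355 servings → $3.75.
strawberries only: max(207/39, 166/52) = 5.308 servings → $3.72.
sweet potato + strawberries with both tight: 2.519 servings and 1.691 servings → $2.95.
The minimum over all feasible corners is $2.95.

$2.95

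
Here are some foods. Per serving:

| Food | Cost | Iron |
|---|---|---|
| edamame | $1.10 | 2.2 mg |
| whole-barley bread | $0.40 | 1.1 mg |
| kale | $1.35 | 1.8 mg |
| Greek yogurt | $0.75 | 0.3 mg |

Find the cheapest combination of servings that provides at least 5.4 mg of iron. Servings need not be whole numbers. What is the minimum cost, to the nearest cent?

Cost per mg of iron: whole-barley bread $0.3636, edamame $0.5000, kale $0.7500, Greek yogurt $2.5000.
With no serving limits, use only whole-barley bread: 5.4 mg / 1.1 mg = 4.909 servings × $0.40 = $1.96.

$1.96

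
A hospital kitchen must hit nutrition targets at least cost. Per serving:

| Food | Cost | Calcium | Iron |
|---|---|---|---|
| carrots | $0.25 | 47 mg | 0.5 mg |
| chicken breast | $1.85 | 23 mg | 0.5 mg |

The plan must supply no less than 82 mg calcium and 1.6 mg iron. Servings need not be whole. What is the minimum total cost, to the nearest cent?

$0.80

A basic optimal solution has at most two foods positive. Try each food alone and each pair with both targets met exactly.
carrots only: max(82/47, 1.6/0.5) = 3.2 servings → $0.80.
chicken breast only: max(82/23, 1.6/0.5) = 3.565 servings → $6.60.
carrots + chicken breast with both tight: 0.35 servings and 2.85 servings → $5.36.
So the least-cost plan costs $0.80.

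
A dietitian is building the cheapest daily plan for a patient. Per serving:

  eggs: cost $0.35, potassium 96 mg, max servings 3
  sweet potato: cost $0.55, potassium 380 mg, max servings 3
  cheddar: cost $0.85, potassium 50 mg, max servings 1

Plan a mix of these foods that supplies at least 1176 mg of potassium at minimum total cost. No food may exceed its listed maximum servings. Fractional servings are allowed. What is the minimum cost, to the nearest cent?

$1.78

Cost per mg of potassium: sweet potato $0.0014, eggs $0.0036, cheddar $0.0170.
Take 3 servings of sweet potato: +1140.0 mg potassium for $1.65 (total $1.65, still need 36.0 mg).
Take 0.375 servings of eggs: +36.0 mg potassium for $0.13 (total $1.78, still need 0.0 mg).
Greedy by cheapest-per-mg is optimal for a single linear constraint, so the minimum cost is $1.78.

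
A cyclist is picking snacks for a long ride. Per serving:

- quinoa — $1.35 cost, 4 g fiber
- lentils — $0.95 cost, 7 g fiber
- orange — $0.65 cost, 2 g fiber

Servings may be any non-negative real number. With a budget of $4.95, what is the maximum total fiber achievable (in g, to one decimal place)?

Fiber per dollar: lentils 7.368, orange 3.077, quinoa 2.963.
With no serving limits, spend the whole cost allowance on lentils: $4.95 / $0.95 × 7 g = 36.5 g.

36.5 g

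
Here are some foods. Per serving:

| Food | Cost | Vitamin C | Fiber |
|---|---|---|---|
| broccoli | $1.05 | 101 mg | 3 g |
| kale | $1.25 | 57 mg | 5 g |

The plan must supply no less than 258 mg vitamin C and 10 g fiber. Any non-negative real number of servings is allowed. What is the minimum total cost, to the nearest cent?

Minimising a linear cost over {vitamin C ≥ 258, fiber ≥ 10, servings ≥ 0} — the optimum is at a vertex, using one or two foods.
broccoli only: max(258/101, 10/3) = 3.333 servings → $3.50.
kale only: max(258/57, 10/5) = 4.526 servings → $5.66.
broccoli + kale with both tight: 2.156 servings and 0.7066 servings → $3.15.
Cheapest feasible corner: $3.15.

$3.15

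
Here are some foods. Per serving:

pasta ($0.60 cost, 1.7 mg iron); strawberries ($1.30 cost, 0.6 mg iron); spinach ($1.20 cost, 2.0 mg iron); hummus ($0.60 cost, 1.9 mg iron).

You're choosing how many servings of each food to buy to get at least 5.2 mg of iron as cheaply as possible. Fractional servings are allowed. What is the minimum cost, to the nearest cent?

$1.64

Cost per mg of iron: hummus $0.3158, pasta $0.3529, spinach $0.6000, strawberries $2.1667.
With no serving limits, use only hummus: 5.2 mg / 1.9 mg = 2.737 servings × $0.60 = $1.64.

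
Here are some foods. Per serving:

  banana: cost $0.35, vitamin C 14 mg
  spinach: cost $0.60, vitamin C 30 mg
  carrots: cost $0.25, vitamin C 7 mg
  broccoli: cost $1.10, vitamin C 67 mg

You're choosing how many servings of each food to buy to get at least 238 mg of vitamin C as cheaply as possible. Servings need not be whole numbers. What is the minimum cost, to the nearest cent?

Cost per mg of vitamin C: broccoli $0.0164, spinach $0.0200, banana $0.0250, carrots $0.0357.
With no serving limits, use only broccoli: 238 mg / 67 mg = 3.552 servings × $1.10 = $3.91.

$3.91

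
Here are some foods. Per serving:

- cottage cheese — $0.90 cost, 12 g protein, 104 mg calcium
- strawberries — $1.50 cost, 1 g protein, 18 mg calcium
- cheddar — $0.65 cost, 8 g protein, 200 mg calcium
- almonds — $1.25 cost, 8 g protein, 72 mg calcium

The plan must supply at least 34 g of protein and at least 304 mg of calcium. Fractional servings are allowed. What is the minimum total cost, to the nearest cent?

An LP optimum is at a vertex; with two nutrient constraints at most two foods are used. Check each candidate.
cottage cheese only: max(34/12, 304/104) = 2.923 servings → $2.63.
strawberries only: max(34/1, 304/18) = 34 servings → $51.00.
cheddar only: max(34/8, 304/200) = 4.25 servings → $2.76.
almonds only: max(34/8, 304/72) = 4.25 servings → $5.31.
cottage cheese + strawberries with both tight: 2.75 servings and 1 serving → $3.98.
cottage cheese + cheddar with both tight: 2.786 servings and 0.07143 servings → $2.55.
cottage cheese + almonds with both tight: 0.5 servings and 3.5 servings → $4.83.
strawberries + cheddar with both targets exact would need a negative amount; discard.
strawberries + almonds: the both-tight solution has a negative serving — not a feasible corner.
cheddar + almonds: the both-tight solution has a negative serving — not a feasible corner.
The minimum over all feasible corners is $2.55.

$2.55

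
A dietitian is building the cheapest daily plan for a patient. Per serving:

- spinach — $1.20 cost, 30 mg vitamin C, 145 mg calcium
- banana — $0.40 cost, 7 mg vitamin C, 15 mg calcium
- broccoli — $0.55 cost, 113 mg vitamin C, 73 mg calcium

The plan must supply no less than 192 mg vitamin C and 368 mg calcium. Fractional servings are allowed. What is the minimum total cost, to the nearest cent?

$2.77

The cheapest plan sits at a corner of the feasible region — with two constraints it uses at most two foods.
spinach only: max(192/30, 368/145) = 6.4 servings → $7.68.
banana only: max(192/7, 368/15) = 27.43 servings → $10.97.
broccoli only: max(192/113, 368/73) = 5.041 servings → $2.77.
spinach + banana: the both-tight solution has a negative serving — not a feasible corner.
spinach + broccoli with both tight: 1.942 servings and 1.184 servings → $2.98.
banana + broccoli with both tight: 23.28 servings and 0.2568 servings → $9.45.
So the least-cost plan costs $2.77.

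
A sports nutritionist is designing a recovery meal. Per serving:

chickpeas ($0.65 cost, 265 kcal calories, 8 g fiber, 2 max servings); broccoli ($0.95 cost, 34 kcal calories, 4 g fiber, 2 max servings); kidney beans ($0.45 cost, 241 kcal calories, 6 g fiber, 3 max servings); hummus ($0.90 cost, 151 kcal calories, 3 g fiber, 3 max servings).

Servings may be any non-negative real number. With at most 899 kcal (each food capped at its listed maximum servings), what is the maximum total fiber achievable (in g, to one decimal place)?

Fiber per kcal: broccoli 0.1176, chickpeas 0.03019, kidney beans 0.0249, hummus 0.01987.
Take 2 servings of broccoli: uses 68 kcal, +8.0 g fiber (running total 8.0 g).
Take 2 servings of chickpeas: uses 530 kcal, +16.0 g fiber (running total 24.0 g).
Take 1.249 servings of kidney beans: uses 301 kcal, +7.5 g fiber (running total 31.5 g).
Greedy by best ratio exhausts the calories allowance optimally: 31.5 g.

31.5 g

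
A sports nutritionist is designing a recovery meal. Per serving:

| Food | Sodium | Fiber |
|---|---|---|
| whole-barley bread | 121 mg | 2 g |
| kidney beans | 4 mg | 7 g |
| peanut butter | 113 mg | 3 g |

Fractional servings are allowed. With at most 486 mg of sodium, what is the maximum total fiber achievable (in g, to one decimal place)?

Fiber per mg sodium: kidney beans 1.75, peanut butter 0.02655, whole-barley bread 0.01653.
With no serving limits, spend the whole sodium allowance on kidney beans: 486 mg / 4 mg × 7 g = 850.5 g.

850.5 g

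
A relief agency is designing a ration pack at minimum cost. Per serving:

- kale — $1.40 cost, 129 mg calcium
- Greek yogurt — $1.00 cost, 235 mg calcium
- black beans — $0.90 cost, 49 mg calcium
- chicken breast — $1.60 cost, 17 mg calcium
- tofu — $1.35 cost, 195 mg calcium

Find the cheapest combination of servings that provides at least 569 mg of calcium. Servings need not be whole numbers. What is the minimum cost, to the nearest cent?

$2.42

Cost per mg of calcium: Greek yogurt $0.0043, tofu $0.0069, kale $0.0109, black beans $0.0184, chicken breast $0.0941.
With no serving limits, use only Greek yogurt: 569 mg / 235 mg = 2.421 servings × $1.00 = $2.42.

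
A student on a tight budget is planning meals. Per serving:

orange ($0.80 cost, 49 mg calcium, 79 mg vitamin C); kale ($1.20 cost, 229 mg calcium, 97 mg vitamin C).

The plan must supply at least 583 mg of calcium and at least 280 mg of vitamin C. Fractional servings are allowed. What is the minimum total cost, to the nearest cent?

$3.36

Minimising a linear cost over {calcium ≥ 583, vitamin C ≥ 280, servings ≥ 0} — the optimum is at a vertex, using one or two foods.
orange only: max(583/49, 280/79) = 11.9 servings → $9.52.
kale only: max(583/229, 280/97) = 2.887 servings → $3.46.
orange + kale with both tight: 0.5675 servings and 2.424 servings → $3.36.
Cheapest feasible corner: $3.36.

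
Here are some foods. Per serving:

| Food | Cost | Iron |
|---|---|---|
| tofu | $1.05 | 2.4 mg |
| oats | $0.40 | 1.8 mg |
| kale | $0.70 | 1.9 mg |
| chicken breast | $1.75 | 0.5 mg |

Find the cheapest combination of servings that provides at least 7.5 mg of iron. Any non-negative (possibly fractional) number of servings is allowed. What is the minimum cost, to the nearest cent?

Cost per mg of iron: oats $0.2222, kale $0.3684, tofu $0.4375, chicken breast $3.5000.
With no serving limits, use only oats: 7.5 mg / 1.8 mg = 4.167 servings × $0.40 = $1.67.

$1.67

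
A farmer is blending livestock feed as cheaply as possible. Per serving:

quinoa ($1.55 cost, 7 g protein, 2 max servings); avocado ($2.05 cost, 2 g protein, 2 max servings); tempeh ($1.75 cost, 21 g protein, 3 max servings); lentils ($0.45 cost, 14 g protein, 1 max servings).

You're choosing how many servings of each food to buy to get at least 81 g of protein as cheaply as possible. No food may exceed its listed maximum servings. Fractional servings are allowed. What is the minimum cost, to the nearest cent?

$6.59

Cost per g of protein: lentils $0.0321, tempeh $0.0833, quinoa $0.2214, avocado $1.0250.
Take 1 serving of lentils: +14.0 g protein for $0.45 (total $0.45, still need 67.0 g).
Take 3 servings of tempeh: +63.0 g protein for $5.25 (total $5.70, still need 4.0 g).
Take 0.5714 servings of quinoa: +4.0 g protein for $0.89 (total $6.59, still need 0.0 g).
Filling from the cheapest source first is optimal under one linear minimum: $6.59.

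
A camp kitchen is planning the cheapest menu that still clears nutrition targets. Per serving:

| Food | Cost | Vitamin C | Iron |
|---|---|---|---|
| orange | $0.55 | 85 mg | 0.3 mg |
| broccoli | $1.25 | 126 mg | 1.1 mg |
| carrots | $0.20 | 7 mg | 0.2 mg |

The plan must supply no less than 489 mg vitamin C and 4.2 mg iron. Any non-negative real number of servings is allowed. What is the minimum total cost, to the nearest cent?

Compare the cost at each extreme point of the feasible region.
orange only: max(489/85, 4.2/0.3) = 14 servings → $7.70.
broccoli only: max(489/126, 4.2/1.1) = 3.881 servings → $4.85.
carrots only: max(489/7, 4.2/0.2) = 69.86 servings → $13.97.
orange + broccoli with both tight: 0.1562 servings and 3.776 servings → $4.81.
orange + carrots with both tight: 4.591 servings and 14.11 servings → $5.35.
broccoli + carrots: intersection lies outside the first quadrant.
Cheapest feasible corner: $4.81.

$4.81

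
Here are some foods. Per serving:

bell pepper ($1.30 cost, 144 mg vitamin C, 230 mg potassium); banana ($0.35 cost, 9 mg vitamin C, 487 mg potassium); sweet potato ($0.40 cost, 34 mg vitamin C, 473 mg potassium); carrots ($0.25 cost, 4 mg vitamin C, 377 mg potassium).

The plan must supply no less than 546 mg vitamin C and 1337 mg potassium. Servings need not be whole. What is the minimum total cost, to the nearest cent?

$5.03

Minimising a linear cost over {vitamin C ≥ 546, potassium ≥ 1337, servings ≥ 0} — the optimum is at a vertex, using one or two foods.
bell pepper only: max(546/144, 1337/230) = 5.813 servings → $7.56.
banana only: max(546/9, 1337/487) = 60.67 servings → $21.23.
sweet potato only: max(546/34, 1337/473) = 16.06 servings → $6.42.
carrots only: max(546/4, 1337/377) = 136.5 servings → $34.12.
bell pepper + banana with both tight: 3.73 servings and 0.9837 servings → $5.19.
bell pepper + sweet potato with both tight: 3.529 servings and 1.11 servings → $5.03.
bell pepper + carrots with both tight: 3.757 servings and 1.254 servings → $5.20.
banana + sweet potato: the both-tight solution has a negative serving — not a feasible corner.
banana + carrots: intersection lies outside the first quadrant.
sweet potato + carrots: the both-tight solution has a negative serving — not a feasible corner.
So the least-cost plan costs $5.03.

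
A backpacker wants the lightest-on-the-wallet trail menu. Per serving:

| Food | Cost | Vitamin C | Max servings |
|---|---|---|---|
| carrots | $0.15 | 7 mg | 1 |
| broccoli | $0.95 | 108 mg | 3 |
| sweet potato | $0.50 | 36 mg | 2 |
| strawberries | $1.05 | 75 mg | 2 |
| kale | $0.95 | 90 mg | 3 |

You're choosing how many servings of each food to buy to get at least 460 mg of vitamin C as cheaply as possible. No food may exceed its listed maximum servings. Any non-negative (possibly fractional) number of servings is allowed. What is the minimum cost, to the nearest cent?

$4.29

Cost per mg of vitamin C: broccoli $0.0088, kale $0.0106, sweet potato $0.0139, strawberries $0.0140, carrots $0.0214.
Take 3 servings of broccoli: +324.0 mg vitamin C for $2.85 (total $2.85, still need 136.0 mg).
Take 1.511 servings of kale: +136.0 mg vitamin C for $1.44 (total $4.29, still need 0.0 mg).
Filling from the cheapest source first is optimal under one linear minimum: $4.29.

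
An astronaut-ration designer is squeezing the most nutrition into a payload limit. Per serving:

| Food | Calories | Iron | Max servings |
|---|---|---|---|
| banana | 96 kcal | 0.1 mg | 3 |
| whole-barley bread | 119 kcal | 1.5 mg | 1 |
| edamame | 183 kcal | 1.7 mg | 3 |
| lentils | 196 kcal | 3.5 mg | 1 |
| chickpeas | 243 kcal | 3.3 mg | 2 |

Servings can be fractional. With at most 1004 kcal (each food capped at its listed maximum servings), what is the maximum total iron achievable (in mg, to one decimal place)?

Iron per kcal: lentils 0.01786, chickpeas 0.01358, whole-barley bread 0.01261, edamame 0.00929, banana 0.001042.
Take 1 serving of lentils: uses 196 kcal, +3.5 mg iron (running total 3.5 mg).
Take 2 servings of chickpeas: uses 486 kcal, +6.6 mg iron (running total 10.1 mg).
Take 1 serving of whole-barley bread: uses 119 kcal, +1.5 mg iron (running total 11.6 mg).
Take 1.109 servings of edamame: uses 203 kcal, +1.9 mg iron (running total 13.5 mg).
Greedy by best ratio exhausts the calories allowance optimally: 13.5 mg.

13.5 mg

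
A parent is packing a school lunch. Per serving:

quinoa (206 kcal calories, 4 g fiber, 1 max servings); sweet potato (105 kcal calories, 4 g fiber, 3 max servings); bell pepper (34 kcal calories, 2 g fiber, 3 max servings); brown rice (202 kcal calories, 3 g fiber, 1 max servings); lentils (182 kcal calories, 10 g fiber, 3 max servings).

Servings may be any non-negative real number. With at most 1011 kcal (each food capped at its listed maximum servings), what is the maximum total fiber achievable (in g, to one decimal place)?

Fiber per kcal: bell pepper 0.05882, lentils 0.05495, sweet potato 0.0381, quinoa 0.01942, brown rice 0.01485.
Take 3 servings of bell pepper: uses 102 kcal, +6.0 g fiber (running total 6.0 g).
Take 3 servings of lentils: uses 546 kcal, +30.0 g fiber (running total 36.0 g).
Take 3 servings of sweet potato: uses 315 kcal, +12.0 g fiber (running total 48.0 g).
Take 0.233 servings of quinoa: uses 48 kcal, +0.9 g fiber (running total 48.9 g).
Filling greedily by fiber-per-kcal is optimal for one linear limit, giving 48.9 g.

48.9 g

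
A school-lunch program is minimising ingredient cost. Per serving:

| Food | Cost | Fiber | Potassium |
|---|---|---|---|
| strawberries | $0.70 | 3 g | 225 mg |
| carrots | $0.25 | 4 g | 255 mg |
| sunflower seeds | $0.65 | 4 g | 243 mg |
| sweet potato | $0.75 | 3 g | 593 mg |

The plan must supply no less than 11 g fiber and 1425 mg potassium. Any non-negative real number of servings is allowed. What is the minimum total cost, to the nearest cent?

$1.40

With two linear requirements the optimum uses one or two foods; enumerate the corners.
strawberries only: max(11/3, 1425/225) = 6.333 servings → $4.43.
carrots only: max(11/4, 1425/255) = 5.588 servings → $1.40.
sunflower seeds only: max(11/4, 1425/243) = 5.864 servings → $3.81.
sweet potato only: max(11/3, 1425/593) = 3.667 servings → $2.75.
strawberries + carrots with both targets exact would need a negative amount; discard.
strawberries + sunflower seeds: the both-tight solution has a negative serving — not a feasible corner.
strawberries + sweet potato with both tight: 2.036 servings and 1.63 servings → $2.65.
carrots + sunflower seeds: the both-tight solution has a negative serving — not a feasible corner.
carrots + sweet potato with both tight: 1.399 servings and 1.801 servings → $1.70.
sunflower seeds + sweet potato with both tight: 1.368 servings and 1.842 servings → $2.27.
The minimum over all feasible corners is $1.40.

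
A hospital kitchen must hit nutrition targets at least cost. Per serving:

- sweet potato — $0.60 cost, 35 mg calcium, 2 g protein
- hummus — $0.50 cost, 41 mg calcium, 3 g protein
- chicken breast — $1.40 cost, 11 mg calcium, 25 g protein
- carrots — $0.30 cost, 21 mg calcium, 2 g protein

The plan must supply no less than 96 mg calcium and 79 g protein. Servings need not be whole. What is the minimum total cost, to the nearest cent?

Compare the cost at each extreme point of the feasible region.
sweet potato only: max(96/35, 79/2) = 39.5 servings → $23.70.
hummus only: max(96/41, 79/3) = 26.33 servings → $13.17.
chicken breast only: max(96/11, 79/25) = 8.727 servings → $12.22.
carrots only: max(96/21, 79/2) = 39.5 servings → $11.85.
sweet potato + hummus: the both-tight solution has a negative serving — not a feasible corner.
sweet potato + chicken breast with both tight: 1.795 servings and 3.016 servings → $5.30.
sweet potato + carrots with both targets exact would need a negative amount; discard.
hummus + chicken breast with both tight: 1.543 servings and 2.975 servings → $4.94.
hummus + carrots: the both-tight solution has a negative serving — not a feasible corner.
chicken breast + carrots with both tight: 2.917 servings and 3.044 servings → $5.00.
The minimum over all feasible corners is $4.94.

$4.94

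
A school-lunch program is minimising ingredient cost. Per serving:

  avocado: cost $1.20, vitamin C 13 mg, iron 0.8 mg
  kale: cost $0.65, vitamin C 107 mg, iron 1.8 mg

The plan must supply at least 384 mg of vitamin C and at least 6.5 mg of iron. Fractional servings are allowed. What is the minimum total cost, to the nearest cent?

With two linear requirements the optimum uses one or two foods; enumerate the corners.
avocado only: max(384/13, 6.5/0.8) = 29.54 servings → $35.45.
kale only: max(384/107, 6.5/1.8) = 3.611 servings → $2.35.
avocado + kale with both tight: 0.06913 servings and 3.58 servings → $2.41.
So the least-cost plan costs $2.35.

$2.35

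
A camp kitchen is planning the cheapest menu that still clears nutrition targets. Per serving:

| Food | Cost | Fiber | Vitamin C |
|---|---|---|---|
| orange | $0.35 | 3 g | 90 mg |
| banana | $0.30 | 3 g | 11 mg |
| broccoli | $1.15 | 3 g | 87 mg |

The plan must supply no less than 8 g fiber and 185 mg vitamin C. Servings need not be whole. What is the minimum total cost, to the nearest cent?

Two binding constraints pin down two serving amounts, so the optimal mix uses at most two foods. The candidates are each food alone (scaled to the tighter of fiber/vitamin C) and each pair with both constraints tight.
orange only: max(8/3, 185/90) = 2.667 servings → $0.93.
banana only: max(8/3, 185/11) = 16.82 servings → $5.05.
broccoli only: max(8/3, 185/87) = 2.667 servings → $3.07.
orange + banana with both tight: 1.97 servings and 0.6962 servings → $0.90.
orange + broccoli: the both-tight solution has a negative serving — not a feasible corner.
banana + broccoli with both tight: 0.6184 servings and 2.048 servings → $2.54.
Cheapest feasible corner: $0.90.

$0.90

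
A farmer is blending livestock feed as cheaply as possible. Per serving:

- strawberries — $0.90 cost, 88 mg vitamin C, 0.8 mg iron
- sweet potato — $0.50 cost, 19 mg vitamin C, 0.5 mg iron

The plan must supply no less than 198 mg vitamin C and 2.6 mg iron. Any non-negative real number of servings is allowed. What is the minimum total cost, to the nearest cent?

strawberries only: max(198/88, 2.6/0.8) = 3.25 servings → $2.92.
sweet potato only: max(198/19, 2.6/0.5) = 10.42 servings → $5.21.
strawberries + sweet potato with both tight: 1.722 servings and 2.444 servings → $2.77.
Cheapest feasible corner: $2.77.

$2.77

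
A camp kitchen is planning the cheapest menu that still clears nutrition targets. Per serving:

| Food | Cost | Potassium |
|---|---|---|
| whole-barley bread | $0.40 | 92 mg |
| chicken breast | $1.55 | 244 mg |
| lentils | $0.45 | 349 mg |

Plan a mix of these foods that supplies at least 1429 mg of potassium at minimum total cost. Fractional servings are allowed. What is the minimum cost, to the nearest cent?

Cost per mg of potassium: lentils $0.0013, whole-barley bread $0.0043, chicken breast $0.0064.
With no serving limits, use only lentils: 1429 mg / 349 mg = 4.095 servings × $0.45 = $1.84.

$1.84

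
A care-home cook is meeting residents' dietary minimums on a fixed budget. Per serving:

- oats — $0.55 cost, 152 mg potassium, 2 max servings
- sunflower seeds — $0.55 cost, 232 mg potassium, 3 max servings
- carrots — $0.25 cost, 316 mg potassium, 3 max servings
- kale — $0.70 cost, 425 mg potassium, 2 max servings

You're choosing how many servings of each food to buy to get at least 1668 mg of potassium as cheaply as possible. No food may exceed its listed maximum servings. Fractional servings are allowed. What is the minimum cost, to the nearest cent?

Cost per mg of potassium: carrots $0.0008, kale $0.0016, sunflower seeds $0.0024, oats $0.0036.
Take 3 servings of carrots: +948.0 mg potassium for $0.75 (total $0.75, still need 720.0 mg).
Take 1.694 servings of kale: +720.0 mg potassium for $1.19 (total $1.94, still need 0.0 mg).
Greedy by cheapest-per-mg is optimal for a single linear constraint, so the minimum cost is $1.94.

$1.94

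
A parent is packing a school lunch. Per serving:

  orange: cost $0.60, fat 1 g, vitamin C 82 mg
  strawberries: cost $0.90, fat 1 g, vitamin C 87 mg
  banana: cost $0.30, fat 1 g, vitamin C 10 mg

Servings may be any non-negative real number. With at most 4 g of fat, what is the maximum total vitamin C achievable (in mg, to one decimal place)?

Vitamin C per g fat: strawberries 87, orange 82, banana 10.
With no serving limits, spend the whole fat allowance on strawberries: 4 g / 1 g × 87 mg = 348.0 mg.

348.0 mg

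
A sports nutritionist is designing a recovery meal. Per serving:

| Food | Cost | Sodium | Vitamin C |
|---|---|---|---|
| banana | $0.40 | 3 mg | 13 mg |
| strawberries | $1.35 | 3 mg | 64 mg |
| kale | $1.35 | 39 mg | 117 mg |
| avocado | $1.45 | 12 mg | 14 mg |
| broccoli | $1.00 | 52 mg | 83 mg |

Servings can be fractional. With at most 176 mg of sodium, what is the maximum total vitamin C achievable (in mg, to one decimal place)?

Vitamin C per mg sodium: strawberries 21.33, banana 4.333, kale 3, broccoli 1.596, avocado 1.167.
With no serving limits, spend the whole sodium allowance on strawberries: 176 mg / 3 mg × 64 mg = 3754.7 mg.

3754.7 mg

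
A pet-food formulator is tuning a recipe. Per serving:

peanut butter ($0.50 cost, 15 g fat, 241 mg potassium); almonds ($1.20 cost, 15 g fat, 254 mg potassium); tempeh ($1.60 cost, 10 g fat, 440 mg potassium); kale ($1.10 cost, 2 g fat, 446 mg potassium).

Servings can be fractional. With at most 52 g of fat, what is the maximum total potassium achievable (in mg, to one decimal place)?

Potassium per g fat: kale 223, tempeh 44, almonds 16.93, peanut butter 16.07.
With no serving limits, spend the whole fat allowance on kale: 52 g / 2 g × 446 mg = 11596.0 mg.

11596.0 mg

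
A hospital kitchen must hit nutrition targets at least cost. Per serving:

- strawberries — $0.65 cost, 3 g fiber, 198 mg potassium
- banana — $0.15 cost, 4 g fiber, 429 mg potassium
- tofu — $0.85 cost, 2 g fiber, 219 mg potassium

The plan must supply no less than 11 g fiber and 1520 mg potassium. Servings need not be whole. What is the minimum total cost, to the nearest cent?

The cheapest plan sits at a corner of the feasible region — with two constraints it uses at most two foods.
strawberries only: max(11/3, 1520/198) = 7.677 servings → $4.99.
banana only: max(11/4, 1520/429) = 3.543 servings → $0.53.
tofu only: max(11/2, 1520/219) = 6.941 servings → $5.90.
strawberries + banana: intersection lies outside the first quadrant.
strawberries + tofu with both targets exact would need a negative amount; discard.
banana + tofu: the both-tight solution has a negative serving — not a feasible corner.
The minimum over all feasible corners is $0.53.

$0.53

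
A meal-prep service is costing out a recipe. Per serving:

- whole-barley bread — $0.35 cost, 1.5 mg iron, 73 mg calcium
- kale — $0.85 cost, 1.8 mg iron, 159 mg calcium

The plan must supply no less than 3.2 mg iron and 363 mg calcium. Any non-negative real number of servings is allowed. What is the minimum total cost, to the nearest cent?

At the optimum either one food covers both requirements or two foods hit both targets exactly; no other combination can be cheaper.
whole-barley bread only: max(3.2/1.5, 363/73) = 4.973 servings → $1.74.
kale only: max(3.2/1.8, 363/159) = 2.283 servings → $1.94.
whole-barley bread + kale: intersection lies outside the first quadrant.
So the least-cost plan costs $1.74.

$1.74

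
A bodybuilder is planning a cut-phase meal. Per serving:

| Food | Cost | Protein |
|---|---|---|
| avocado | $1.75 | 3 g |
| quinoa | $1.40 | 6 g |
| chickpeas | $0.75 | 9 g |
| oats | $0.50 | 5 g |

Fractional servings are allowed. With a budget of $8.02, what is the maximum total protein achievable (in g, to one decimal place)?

Protein per dollar: chickpeas 12, oats 10, quinoa 4.286, avocado 1.714.
With no serving limits, spend the whole cost allowance on chickpeas: $8.02 / $0.75 × 9 g = 96.2 g.

96.2 g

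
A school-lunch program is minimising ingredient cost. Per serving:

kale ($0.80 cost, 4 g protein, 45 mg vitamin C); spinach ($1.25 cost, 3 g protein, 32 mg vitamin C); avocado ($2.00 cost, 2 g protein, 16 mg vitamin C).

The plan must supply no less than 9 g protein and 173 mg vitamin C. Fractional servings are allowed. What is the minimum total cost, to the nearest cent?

$3.08

A basic optimal solution has at most two foods positive. Try each food alone and each pair with both targets met exactly.
kale only: max(9/4, 173/45) = 3.844 servings → $3.08.
spinach only: max(9/3, 173/32) = 5.406 servings → $6.76.
avocado only: max(9/2, 173/16) = 10.81 servings → $21.62.
kale + spinach with both targets exact would need a negative amount; discard.
kale + avocado: intersection lies outside the first quadrant.
spinach + avocado: the both-tight solution has a negative serving — not a feasible corner.
Cheapest feasible corner: $3.08.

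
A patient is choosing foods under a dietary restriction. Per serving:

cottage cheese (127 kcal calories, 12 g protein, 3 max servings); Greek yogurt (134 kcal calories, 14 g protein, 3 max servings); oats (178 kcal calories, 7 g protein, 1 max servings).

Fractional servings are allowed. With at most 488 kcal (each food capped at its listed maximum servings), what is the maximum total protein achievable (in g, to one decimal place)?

50.1 g

Protein per kcal: Greek yogurt 0.1045, cottage cheese 0.09449, oats 0.03933.
Take 3 servings of Greek yogurt: uses 402 kcal, +42.0 g protein (running total 42.0 g).
Take 0.6772 servings of cottage cheese: uses 86 kcal, +8.1 g protein (running total 50.1 g).
Greedy by best ratio exhausts the calories allowance optimally: 50.1 g.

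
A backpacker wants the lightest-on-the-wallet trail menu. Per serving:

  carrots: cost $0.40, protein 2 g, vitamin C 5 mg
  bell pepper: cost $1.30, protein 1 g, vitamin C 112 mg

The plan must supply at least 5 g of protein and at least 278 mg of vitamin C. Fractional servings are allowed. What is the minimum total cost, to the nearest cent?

For a min-cost LP with two ≥-constraints, a basic feasible solution has at most two positive variables.
carrots only: max(5/2, 278/5) = 55.6 servings → $22.24.
bell pepper only: max(5/1, 278/112) = 5 servings → $6.50.
carrots + bell pepper with both tight: 1.288 servings and 2.425 servings → $3.67.
The minimum over all feasible corners is $3.67.

$3.67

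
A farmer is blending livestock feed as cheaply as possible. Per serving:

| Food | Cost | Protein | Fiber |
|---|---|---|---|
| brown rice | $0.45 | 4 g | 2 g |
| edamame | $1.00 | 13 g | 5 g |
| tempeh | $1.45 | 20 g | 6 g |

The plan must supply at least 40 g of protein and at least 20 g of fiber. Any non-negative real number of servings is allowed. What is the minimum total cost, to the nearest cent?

$4.00

At the optimum either one food covers both requirements or two foods hit both targets exactly; no other combination can be cheaper.
brown rice only: max(40/4, 20/2) = 10 servings → $4.50.
edamame only: max(40/13, 20/5) = 4 servings → $4.00.
tempeh only: max(40/20, 20/6) = 3.333 servings → $4.83.
brown rice + edamame with both tight: 10 servings and 0 servings → $4.50.
brown rice + tempeh with both tight: 10 servings and 0 servings → $4.50.
edamame + tempeh: intersection lies outside the first quadrant.
So the least-cost plan costs $4.00.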